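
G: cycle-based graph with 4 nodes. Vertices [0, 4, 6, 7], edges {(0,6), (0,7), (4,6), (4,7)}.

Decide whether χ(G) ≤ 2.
A valid 2-coloring: color 1: [0, 4]; color 2: [6, 7].
(χ(G) = 2 ≤ 2.)

Yes, G is 2-colorable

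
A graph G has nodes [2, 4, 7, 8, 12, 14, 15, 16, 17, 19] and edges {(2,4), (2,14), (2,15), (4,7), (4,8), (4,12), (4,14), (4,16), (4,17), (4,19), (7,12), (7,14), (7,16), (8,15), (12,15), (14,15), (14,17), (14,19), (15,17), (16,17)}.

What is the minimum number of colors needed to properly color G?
χ(G) = 3

Clique number ω(G) = 3 (lower bound: χ ≥ ω).
The clique on [4, 16, 17] has size 3, forcing χ ≥ 3, and the coloring below uses 3 colors, so χ(G) = 3.
A valid 3-coloring: color 1: [4, 15]; color 2: [8, 12, 14, 16]; color 3: [2, 7, 17, 19].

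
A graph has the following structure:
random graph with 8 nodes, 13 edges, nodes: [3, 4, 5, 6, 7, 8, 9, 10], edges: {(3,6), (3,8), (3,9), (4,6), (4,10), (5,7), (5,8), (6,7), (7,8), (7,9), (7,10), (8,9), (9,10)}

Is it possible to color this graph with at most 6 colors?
A valid 6-coloring: color 1: [3, 4, 7]; color 2: [6, 8, 10]; color 3: [5, 9].
(χ(G) = 3 ≤ 6.)

Yes, G is 6-colorable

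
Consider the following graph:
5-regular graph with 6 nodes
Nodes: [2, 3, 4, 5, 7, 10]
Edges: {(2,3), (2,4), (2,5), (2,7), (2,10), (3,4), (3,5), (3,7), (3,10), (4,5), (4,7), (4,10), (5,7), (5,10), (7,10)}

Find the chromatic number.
χ(G) = 6

Clique number ω(G) = 6 (lower bound: χ ≥ ω).
The clique on [2, 3, 4, 5, 7, 10] has size 6, forcing χ ≥ 6, and the coloring below uses 6 colors, so χ(G) = 6.
A valid 6-coloring: color 1: [10]; color 2: [5]; color 3: [2]; color 4: [7]; color 5: [4]; color 6: [3].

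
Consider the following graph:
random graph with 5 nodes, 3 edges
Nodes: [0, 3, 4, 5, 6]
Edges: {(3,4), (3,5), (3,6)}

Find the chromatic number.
Clique number ω(G) = 2 (lower bound: χ ≥ ω).
The graph is bipartite (no odd cycle), so 2 colors suffice: χ(G) = 2.
A valid 2-coloring: color 1: [0, 3]; color 2: [4, 5, 6].

χ(G) = 2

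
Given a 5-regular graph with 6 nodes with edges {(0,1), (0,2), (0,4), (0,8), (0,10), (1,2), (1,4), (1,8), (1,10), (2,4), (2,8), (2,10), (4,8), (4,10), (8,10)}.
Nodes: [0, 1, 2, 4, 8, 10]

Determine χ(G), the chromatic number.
χ(G) = 6

Clique number ω(G) = 6 (lower bound: χ ≥ ω).
The clique on [0, 1, 2, 4, 8, 10] has size 6, forcing χ ≥ 6, and the coloring below uses 6 colors, so χ(G) = 6.
A valid 6-coloring: color 1: [0]; color 2: [8]; color 3: [1]; color 4: [4]; color 5: [2]; color 6: [10].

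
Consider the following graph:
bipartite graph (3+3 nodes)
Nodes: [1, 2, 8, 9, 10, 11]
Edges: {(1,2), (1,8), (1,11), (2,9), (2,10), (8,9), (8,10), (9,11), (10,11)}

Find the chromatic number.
χ(G) = 2

Clique number ω(G) = 2 (lower bound: χ ≥ ω).
The graph is bipartite (no odd cycle), so 2 colors suffice: χ(G) = 2.
A valid 2-coloring: color 1: [1, 9, 10]; color 2: [2, 8, 11].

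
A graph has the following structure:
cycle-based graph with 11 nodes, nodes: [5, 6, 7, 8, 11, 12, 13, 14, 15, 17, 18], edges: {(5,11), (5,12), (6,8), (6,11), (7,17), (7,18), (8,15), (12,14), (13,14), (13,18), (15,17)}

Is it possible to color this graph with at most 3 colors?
A valid 3-coloring: color 1: [5, 8, 14, 17, 18]; color 2: [6, 7, 12, 13, 15]; color 3: [11].
(χ(G) = 3 ≤ 3.)

Yes, G is 3-colorable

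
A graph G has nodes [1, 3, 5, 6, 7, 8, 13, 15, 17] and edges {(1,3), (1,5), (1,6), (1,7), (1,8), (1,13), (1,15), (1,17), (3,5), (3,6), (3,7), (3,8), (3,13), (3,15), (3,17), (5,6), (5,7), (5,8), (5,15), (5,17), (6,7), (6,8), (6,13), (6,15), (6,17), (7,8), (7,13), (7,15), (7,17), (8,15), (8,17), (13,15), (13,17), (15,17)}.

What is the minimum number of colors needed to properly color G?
Clique number ω(G) = 8 (lower bound: χ ≥ ω).
The clique on [1, 3, 5, 6, 7, 8, 15, 17] has size 8, forcing χ ≥ 8, and the coloring below uses 8 colors, so χ(G) = 8.
A valid 8-coloring: color 1: [6]; color 2: [15]; color 3: [7]; color 4: [3]; color 5: [1]; color 6: [17]; color 7: [8, 13]; color 8: [5].

χ(G) = 8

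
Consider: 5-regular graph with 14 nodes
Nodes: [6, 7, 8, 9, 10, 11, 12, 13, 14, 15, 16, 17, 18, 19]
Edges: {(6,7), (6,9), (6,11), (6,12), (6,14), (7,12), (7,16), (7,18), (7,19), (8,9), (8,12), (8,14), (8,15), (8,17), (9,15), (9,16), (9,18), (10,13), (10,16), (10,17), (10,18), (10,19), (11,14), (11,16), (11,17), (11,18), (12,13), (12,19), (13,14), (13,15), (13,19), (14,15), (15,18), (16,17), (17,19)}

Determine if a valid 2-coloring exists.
No, G is not 2-colorable

The clique on vertices [6, 11, 14] has size 3 > 2, so it alone needs 3 colors.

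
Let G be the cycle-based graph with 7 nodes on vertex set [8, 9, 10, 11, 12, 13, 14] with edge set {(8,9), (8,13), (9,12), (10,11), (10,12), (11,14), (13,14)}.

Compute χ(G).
χ(G) = 3

Clique number ω(G) = 2 (lower bound: χ ≥ ω).
Odd cycle [10, 11, 14, 13, 8, 9, 12] needs 3 colors (χ ≥ 3).
The coloring below uses 3 colors, so χ(G) = 3.
A valid 3-coloring: color 1: [9, 10, 14]; color 2: [11, 12, 13]; color 3: [8].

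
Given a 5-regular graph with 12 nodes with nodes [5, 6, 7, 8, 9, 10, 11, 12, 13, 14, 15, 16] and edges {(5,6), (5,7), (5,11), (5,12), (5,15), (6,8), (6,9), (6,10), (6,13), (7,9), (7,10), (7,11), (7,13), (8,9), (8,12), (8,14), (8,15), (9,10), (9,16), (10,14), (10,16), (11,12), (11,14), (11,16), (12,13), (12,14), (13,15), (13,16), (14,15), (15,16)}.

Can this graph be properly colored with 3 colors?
No, G is not 3-colorable

Suppose a proper 3-coloring c exists. The clique [5, 7, 11] takes 3 distinct colors; by symmetry let c(5) = 1, c(7) = 2, c(11) = 3.
- Vertex 12: neighbors [5, 11] already have colors [1, 3] ⇒ c(12) = 2.
- Vertex 14: neighbors [12, 11] already have colors [2, 3] ⇒ c(14) = 1.
- Vertex 8: neighbors [14, 12] already have colors [1, 2] ⇒ c(8) = 3.
- Vertex 6: neighbors [5, 8] already have colors [1, 3] ⇒ c(6) = 2.
- Vertex 9: neighbors [6, 8] already have colors [2, 3] ⇒ c(9) = 1.
- Vertex 16: neighbors [9, 11] already have colors [1, 3] ⇒ c(16) = 2.
- Vertex 15: neighbors [5, 16, 8] already have colors [1, 2, 3] — all 3 colors blocked. Contradiction.
The forced assignments end in a contradiction, so G has no proper 3-coloring (χ ≥ 4).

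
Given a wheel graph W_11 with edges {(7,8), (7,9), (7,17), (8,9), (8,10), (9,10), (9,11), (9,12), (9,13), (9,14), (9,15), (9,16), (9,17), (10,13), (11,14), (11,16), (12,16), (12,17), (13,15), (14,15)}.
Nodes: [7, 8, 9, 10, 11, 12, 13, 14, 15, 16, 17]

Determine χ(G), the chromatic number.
χ(G) = 3

Clique number ω(G) = 3 (lower bound: χ ≥ ω).
The clique on [7, 8, 9] has size 3, forcing χ ≥ 3, and the coloring below uses 3 colors, so χ(G) = 3.
A valid 3-coloring: color 1: [9]; color 2: [7, 10, 11, 12, 15]; color 3: [8, 13, 14, 16, 17].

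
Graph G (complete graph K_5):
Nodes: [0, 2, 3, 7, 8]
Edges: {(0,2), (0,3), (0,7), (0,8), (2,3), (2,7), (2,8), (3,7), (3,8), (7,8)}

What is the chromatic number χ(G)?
χ(G) = 5

Clique number ω(G) = 5 (lower bound: χ ≥ ω).
The clique on [0, 2, 3, 7, 8] has size 5, forcing χ ≥ 5, and the coloring below uses 5 colors, so χ(G) = 5.
A valid 5-coloring: color 1: [0]; color 2: [8]; color 3: [7]; color 4: [2]; color 5: [3].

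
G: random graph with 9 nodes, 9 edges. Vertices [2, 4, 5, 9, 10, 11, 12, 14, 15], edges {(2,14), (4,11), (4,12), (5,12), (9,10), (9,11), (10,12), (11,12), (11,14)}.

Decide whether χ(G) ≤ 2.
No, G is not 2-colorable

The clique on vertices [4, 11, 12] has size 3 > 2, so it alone needs 3 colors.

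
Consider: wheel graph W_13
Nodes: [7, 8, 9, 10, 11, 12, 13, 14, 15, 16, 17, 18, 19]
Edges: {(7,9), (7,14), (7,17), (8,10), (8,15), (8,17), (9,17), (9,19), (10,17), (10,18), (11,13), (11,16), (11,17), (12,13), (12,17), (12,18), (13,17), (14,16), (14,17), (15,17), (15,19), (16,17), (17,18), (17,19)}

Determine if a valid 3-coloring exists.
A valid 3-coloring: color 1: [17]; color 2: [9, 10, 11, 12, 14, 15]; color 3: [7, 8, 13, 16, 18, 19].
(χ(G) = 3 ≤ 3.)

Yes, G is 3-colorable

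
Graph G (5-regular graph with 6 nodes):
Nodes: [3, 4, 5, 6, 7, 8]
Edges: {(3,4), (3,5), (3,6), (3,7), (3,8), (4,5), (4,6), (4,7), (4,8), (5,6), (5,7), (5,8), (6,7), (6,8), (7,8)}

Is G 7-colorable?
A valid 7-coloring: color 1: [5]; color 2: [6]; color 3: [8]; color 4: [3]; color 5: [4]; color 6: [7].
(χ(G) = 6 ≤ 7.)

Yes, G is 7-colorable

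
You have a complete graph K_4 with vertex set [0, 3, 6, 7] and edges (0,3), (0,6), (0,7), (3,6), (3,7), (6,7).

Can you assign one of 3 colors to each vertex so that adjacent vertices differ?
The clique on vertices [0, 3, 6, 7] has size 4 > 3, so it alone needs 4 colors.

No, G is not 3-colorable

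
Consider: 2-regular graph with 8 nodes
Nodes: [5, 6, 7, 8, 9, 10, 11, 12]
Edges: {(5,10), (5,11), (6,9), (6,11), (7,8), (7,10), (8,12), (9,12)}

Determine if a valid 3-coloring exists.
A valid 3-coloring: color 1: [8, 9, 10, 11]; color 2: [5, 6, 7, 12].
(χ(G) = 2 ≤ 3.)

Yes, G is 3-colorable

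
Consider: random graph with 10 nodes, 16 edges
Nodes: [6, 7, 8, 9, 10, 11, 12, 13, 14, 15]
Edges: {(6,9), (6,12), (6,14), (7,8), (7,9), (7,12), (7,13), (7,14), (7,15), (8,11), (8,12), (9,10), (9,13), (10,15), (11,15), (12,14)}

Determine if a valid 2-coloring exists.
The clique on vertices [6, 12, 14] has size 3 > 2, so it alone needs 3 colors.

No, G is not 2-colorable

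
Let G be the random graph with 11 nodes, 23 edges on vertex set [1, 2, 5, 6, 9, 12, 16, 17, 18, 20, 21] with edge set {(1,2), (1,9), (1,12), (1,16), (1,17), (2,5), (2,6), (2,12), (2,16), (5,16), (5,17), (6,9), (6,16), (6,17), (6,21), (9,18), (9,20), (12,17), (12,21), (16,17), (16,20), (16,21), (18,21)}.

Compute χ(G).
χ(G) = 3

Clique number ω(G) = 3 (lower bound: χ ≥ ω).
The clique on [1, 16, 17] has size 3, forcing χ ≥ 3, and the coloring below uses 3 colors, so χ(G) = 3.
A valid 3-coloring: color 1: [9, 12, 16]; color 2: [1, 5, 6, 18, 20]; color 3: [2, 17, 21].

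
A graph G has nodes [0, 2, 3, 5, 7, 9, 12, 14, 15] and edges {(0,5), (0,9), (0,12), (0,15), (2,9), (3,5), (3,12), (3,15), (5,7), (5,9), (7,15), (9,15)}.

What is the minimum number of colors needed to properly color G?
Clique number ω(G) = 3 (lower bound: χ ≥ ω).
The clique on [0, 5, 9] has size 3, forcing χ ≥ 3, and the coloring below uses 3 colors, so χ(G) = 3.
A valid 3-coloring: color 1: [3, 7, 9, 14]; color 2: [2, 5, 12, 15]; color 3: [0].

χ(G) = 3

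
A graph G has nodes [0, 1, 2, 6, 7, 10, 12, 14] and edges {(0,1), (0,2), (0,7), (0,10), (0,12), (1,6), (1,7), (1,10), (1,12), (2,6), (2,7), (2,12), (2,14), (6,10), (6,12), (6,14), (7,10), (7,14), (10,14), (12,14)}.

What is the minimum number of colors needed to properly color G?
Clique number ω(G) = 4 (lower bound: χ ≥ ω).
The clique on [0, 1, 7, 10] has size 4, forcing χ ≥ 4, and the coloring below uses 4 colors, so χ(G) = 4.
A valid 4-coloring: color 1: [1, 14]; color 2: [7, 12]; color 3: [2, 10]; color 4: [0, 6].

χ(G) = 4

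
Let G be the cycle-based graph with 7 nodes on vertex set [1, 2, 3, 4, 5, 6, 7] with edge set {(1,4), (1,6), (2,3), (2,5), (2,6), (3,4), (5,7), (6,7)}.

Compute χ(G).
χ(G) = 3

Clique number ω(G) = 2 (lower bound: χ ≥ ω).
Odd cycle [4, 3, 2, 6, 1] needs 3 colors (χ ≥ 3).
The coloring below uses 3 colors, so χ(G) = 3.
A valid 3-coloring: color 1: [3, 5, 6]; color 2: [2, 4, 7]; color 3: [1].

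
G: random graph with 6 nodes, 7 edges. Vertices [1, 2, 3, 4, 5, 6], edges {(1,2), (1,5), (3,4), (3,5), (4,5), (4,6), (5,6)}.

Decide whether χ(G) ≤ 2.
No, G is not 2-colorable

The clique on vertices [3, 4, 5] has size 3 > 2, so it alone needs 3 colors.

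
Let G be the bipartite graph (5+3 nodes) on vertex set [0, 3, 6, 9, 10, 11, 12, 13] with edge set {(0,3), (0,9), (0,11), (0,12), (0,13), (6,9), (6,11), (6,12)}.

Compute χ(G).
Clique number ω(G) = 2 (lower bound: χ ≥ ω).
The graph is bipartite (no odd cycle), so 2 colors suffice: χ(G) = 2.
A valid 2-coloring: color 1: [0, 6, 10]; color 2: [3, 9, 11, 12, 13].

χ(G) = 2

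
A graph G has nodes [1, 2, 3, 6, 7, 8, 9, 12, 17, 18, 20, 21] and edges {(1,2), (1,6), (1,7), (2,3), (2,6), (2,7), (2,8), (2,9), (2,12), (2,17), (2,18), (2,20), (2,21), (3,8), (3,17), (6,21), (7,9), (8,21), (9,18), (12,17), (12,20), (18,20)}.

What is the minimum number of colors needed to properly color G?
χ(G) = 4

Clique number ω(G) = 3 (lower bound: χ ≥ ω).
Odd cycle [20, 12, 17, 3, 8, 21, 6, 1, 7, 9, 18] needs 3 colors (χ ≥ 3).
Vertex 2 is adjacent to every vertex of [1, 3, 6, 7, 8, 9, 12, 17, 18, 20, 21], which already need 3 colors among themselves, so 2 needs a new color (χ ≥ 4).
The coloring below uses 4 colors, so χ(G) = 4.
A valid 4-coloring: color 1: [2]; color 2: [6, 8, 9, 17, 20]; color 3: [1, 3, 12, 18, 21]; color 4: [7].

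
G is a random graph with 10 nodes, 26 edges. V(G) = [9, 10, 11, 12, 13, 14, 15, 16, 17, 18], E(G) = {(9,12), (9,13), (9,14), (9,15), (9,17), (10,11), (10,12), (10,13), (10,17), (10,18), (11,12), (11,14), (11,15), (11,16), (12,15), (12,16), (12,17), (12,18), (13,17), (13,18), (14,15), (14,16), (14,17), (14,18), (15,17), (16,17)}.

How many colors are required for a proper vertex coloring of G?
χ(G) = 4

Clique number ω(G) = 4 (lower bound: χ ≥ ω).
The clique on [9, 12, 15, 17] has size 4, forcing χ ≥ 4, and the coloring below uses 4 colors, so χ(G) = 4.
A valid 4-coloring: color 1: [11, 17, 18]; color 2: [12, 13, 14]; color 3: [9, 10, 16]; color 4: [15].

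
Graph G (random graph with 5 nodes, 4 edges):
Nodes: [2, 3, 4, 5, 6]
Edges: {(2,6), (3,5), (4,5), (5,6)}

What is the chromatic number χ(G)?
Clique number ω(G) = 2 (lower bound: χ ≥ ω).
The graph is bipartite (no odd cycle), so 2 colors suffice: χ(G) = 2.
A valid 2-coloring: color 1: [2, 5]; color 2: [3, 4, 6].

χ(G) = 2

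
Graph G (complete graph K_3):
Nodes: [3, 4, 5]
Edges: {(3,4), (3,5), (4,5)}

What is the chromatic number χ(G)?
Clique number ω(G) = 3 (lower bound: χ ≥ ω).
The clique on [3, 4, 5] has size 3, forcing χ ≥ 3, and the coloring below uses 3 colors, so χ(G) = 3.
A valid 3-coloring: color 1: [4]; color 2: [3]; color 3: [5].

χ(G) = 3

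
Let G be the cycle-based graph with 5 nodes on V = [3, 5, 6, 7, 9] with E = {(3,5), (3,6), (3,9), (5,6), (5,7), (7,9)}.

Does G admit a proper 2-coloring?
No, G is not 2-colorable

The clique on vertices [3, 5, 6] has size 3 > 2, so it alone needs 3 colors.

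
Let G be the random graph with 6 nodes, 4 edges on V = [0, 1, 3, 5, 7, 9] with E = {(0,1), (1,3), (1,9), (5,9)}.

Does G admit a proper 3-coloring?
Yes, G is 3-colorable

A valid 3-coloring: color 1: [1, 5, 7]; color 2: [0, 3, 9].
(χ(G) = 2 ≤ 3.)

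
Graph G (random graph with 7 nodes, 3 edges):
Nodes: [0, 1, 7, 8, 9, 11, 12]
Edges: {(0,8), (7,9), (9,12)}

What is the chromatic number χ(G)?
χ(G) = 2

Clique number ω(G) = 2 (lower bound: χ ≥ ω).
The graph is bipartite (no odd cycle), so 2 colors suffice: χ(G) = 2.
A valid 2-coloring: color 1: [1, 8, 9, 11]; color 2: [0, 7, 12].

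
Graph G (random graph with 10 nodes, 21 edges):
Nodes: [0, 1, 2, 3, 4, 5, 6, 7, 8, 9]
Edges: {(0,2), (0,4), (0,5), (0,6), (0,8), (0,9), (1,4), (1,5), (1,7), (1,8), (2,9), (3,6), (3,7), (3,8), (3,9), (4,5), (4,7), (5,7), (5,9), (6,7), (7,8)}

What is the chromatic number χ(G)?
χ(G) = 4

Clique number ω(G) = 4 (lower bound: χ ≥ ω).
The clique on [1, 4, 5, 7] has size 4, forcing χ ≥ 4, and the coloring below uses 4 colors, so χ(G) = 4.
A valid 4-coloring: color 1: [0, 7]; color 2: [2, 3, 5]; color 3: [4, 6, 8, 9]; color 4: [1].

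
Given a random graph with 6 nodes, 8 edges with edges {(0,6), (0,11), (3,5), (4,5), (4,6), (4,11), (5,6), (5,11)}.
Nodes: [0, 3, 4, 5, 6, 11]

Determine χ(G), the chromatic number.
χ(G) = 3

Clique number ω(G) = 3 (lower bound: χ ≥ ω).
The clique on [4, 5, 11] has size 3, forcing χ ≥ 3, and the coloring below uses 3 colors, so χ(G) = 3.
A valid 3-coloring: color 1: [0, 5]; color 2: [3, 6, 11]; color 3: [4].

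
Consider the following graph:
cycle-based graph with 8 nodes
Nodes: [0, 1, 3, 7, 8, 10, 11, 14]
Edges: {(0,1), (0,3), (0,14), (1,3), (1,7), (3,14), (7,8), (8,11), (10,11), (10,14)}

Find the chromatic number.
χ(G) = 3

Clique number ω(G) = 3 (lower bound: χ ≥ ω).
The clique on [0, 1, 3] has size 3, forcing χ ≥ 3, and the coloring below uses 3 colors, so χ(G) = 3.
A valid 3-coloring: color 1: [1, 11, 14]; color 2: [0, 8, 10]; color 3: [3, 7].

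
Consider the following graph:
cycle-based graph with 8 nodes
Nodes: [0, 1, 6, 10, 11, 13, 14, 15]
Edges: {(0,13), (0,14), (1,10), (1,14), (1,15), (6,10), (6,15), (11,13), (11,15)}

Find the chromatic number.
Clique number ω(G) = 2 (lower bound: χ ≥ ω).
The graph is bipartite (no odd cycle), so 2 colors suffice: χ(G) = 2.
A valid 2-coloring: color 1: [0, 1, 6, 11]; color 2: [10, 13, 14, 15].

χ(G) = 2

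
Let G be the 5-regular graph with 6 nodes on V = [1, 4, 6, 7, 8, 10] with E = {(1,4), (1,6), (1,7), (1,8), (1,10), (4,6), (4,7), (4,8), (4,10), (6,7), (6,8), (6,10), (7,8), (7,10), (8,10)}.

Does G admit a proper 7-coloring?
Yes, G is 7-colorable

A valid 7-coloring: color 1: [8]; color 2: [4]; color 3: [6]; color 4: [7]; color 5: [10]; color 6: [1].
(χ(G) = 6 ≤ 7.)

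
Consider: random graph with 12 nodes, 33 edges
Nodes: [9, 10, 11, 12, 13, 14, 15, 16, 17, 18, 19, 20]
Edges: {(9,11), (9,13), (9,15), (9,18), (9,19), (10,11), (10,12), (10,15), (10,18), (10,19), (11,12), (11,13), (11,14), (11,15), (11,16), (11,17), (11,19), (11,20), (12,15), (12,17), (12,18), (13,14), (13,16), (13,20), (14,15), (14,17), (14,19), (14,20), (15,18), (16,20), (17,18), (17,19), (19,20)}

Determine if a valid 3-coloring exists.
No, G is not 3-colorable

The clique on vertices [10, 12, 15, 18] has size 4 > 3, so it alone needs 4 colors.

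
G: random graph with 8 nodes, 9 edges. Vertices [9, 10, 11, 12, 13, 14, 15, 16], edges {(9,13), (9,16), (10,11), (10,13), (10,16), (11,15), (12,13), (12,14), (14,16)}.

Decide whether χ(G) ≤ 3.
Yes, G is 3-colorable

A valid 3-coloring: color 1: [11, 13, 16]; color 2: [9, 10, 12, 15]; color 3: [14].
(χ(G) = 3 ≤ 3.)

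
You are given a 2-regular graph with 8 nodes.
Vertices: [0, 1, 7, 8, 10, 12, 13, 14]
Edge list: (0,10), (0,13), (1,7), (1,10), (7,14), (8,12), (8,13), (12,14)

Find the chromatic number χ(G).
Clique number ω(G) = 2 (lower bound: χ ≥ ω).
The graph is bipartite (no odd cycle), so 2 colors suffice: χ(G) = 2.
A valid 2-coloring: color 1: [7, 10, 12, 13]; color 2: [0, 1, 8, 14].

χ(G) = 2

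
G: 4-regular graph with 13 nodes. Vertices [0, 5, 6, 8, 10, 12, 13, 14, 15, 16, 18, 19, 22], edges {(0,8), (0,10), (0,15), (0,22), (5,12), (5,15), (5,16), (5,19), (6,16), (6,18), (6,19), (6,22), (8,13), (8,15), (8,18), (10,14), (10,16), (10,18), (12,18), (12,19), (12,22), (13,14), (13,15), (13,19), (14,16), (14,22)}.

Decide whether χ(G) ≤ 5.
A valid 5-coloring: color 1: [5, 6, 8, 10]; color 2: [0, 13, 16, 18]; color 3: [12, 14, 15]; color 4: [19, 22].
(χ(G) = 4 ≤ 5.)

Yes, G is 5-colorable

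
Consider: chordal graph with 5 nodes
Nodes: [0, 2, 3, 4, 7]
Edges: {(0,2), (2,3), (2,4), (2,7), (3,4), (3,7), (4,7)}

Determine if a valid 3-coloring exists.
No, G is not 3-colorable

The clique on vertices [2, 3, 4, 7] has size 4 > 3, so it alone needs 4 colors.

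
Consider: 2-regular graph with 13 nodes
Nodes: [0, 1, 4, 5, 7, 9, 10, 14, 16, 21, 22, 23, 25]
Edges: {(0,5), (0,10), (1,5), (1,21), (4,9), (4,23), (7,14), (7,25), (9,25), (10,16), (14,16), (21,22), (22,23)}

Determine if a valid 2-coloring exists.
No, G is not 2-colorable

Odd cycle [5, 1, 21, 22, 23, 4, 9, 25, 7, 14, 16, 10, 0] needs 3 colors (χ ≥ 3).
Hence χ(G) ≥ 3 > 2, so no proper 2-coloring exists.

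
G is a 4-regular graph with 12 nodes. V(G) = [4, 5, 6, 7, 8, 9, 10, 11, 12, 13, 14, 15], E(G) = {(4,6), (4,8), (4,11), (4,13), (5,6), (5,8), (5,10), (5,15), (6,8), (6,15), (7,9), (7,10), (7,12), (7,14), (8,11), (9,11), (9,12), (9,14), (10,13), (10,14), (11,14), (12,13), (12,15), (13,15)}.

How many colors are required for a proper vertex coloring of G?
χ(G) = 3

Clique number ω(G) = 3 (lower bound: χ ≥ ω).
The clique on [4, 8, 11] has size 3, forcing χ ≥ 3, and the coloring below uses 3 colors, so χ(G) = 3.
A valid 3-coloring: color 1: [8, 9, 10, 15]; color 2: [6, 7, 11, 13]; color 3: [4, 5, 12, 14].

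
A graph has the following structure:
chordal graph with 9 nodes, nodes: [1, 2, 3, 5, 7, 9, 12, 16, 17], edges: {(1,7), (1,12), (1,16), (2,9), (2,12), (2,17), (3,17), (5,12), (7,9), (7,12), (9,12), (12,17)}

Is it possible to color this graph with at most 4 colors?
Yes, G is 4-colorable

A valid 4-coloring: color 1: [3, 12, 16]; color 2: [1, 5, 9, 17]; color 3: [2, 7].
(χ(G) = 3 ≤ 4.)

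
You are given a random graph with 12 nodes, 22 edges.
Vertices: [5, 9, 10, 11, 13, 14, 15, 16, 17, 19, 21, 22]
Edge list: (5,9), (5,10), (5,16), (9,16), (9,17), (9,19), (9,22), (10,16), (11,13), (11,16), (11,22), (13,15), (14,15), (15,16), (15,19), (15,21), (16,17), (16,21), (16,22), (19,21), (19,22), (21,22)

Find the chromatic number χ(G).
χ(G) = 3

Clique number ω(G) = 3 (lower bound: χ ≥ ω).
The clique on [9, 16, 17] has size 3, forcing χ ≥ 3, and the coloring below uses 3 colors, so χ(G) = 3.
A valid 3-coloring: color 1: [13, 14, 16, 19]; color 2: [9, 10, 11, 21]; color 3: [5, 15, 17, 22].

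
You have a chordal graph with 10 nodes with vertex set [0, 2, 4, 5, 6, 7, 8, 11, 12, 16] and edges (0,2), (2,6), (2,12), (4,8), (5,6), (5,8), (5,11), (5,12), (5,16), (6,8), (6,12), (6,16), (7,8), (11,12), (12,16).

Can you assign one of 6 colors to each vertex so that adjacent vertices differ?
Yes, G is 6-colorable

A valid 6-coloring: color 1: [0, 4, 6, 7, 11]; color 2: [8, 12]; color 3: [2, 5]; color 4: [16].
(χ(G) = 4 ≤ 6.)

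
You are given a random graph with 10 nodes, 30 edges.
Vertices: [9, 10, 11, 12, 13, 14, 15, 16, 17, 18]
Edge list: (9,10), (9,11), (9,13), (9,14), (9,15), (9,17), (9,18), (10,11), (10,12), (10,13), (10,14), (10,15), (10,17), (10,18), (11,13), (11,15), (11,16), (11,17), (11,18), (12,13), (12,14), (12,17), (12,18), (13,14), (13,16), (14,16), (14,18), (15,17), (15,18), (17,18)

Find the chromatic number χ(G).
χ(G) = 6

Clique number ω(G) = 6 (lower bound: χ ≥ ω).
The clique on [9, 10, 11, 15, 17, 18] has size 6, forcing χ ≥ 6, and the coloring below uses 6 colors, so χ(G) = 6.
A valid 6-coloring: color 1: [10, 16]; color 2: [13, 18]; color 3: [11, 14]; color 4: [9, 12]; color 5: [17]; color 6: [15].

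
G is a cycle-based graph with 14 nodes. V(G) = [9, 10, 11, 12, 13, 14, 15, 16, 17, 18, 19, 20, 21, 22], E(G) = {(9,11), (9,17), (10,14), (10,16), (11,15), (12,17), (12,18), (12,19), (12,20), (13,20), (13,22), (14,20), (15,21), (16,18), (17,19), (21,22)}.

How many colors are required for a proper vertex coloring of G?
Clique number ω(G) = 3 (lower bound: χ ≥ ω).
The clique on [12, 17, 19] has size 3, forcing χ ≥ 3, and the coloring below uses 3 colors, so χ(G) = 3.
A valid 3-coloring: color 1: [9, 12, 14, 15, 16, 22]; color 2: [10, 11, 17, 18, 20, 21]; color 3: [13, 19].

χ(G) = 3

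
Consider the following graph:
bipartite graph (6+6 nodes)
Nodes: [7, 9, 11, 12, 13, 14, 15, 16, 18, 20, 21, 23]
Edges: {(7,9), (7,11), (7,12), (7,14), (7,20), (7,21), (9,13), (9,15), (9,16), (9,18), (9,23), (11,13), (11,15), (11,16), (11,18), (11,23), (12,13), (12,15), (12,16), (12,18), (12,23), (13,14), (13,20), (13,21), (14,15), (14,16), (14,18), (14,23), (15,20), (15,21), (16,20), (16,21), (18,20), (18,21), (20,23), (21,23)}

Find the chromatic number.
χ(G) = 2

Clique number ω(G) = 2 (lower bound: χ ≥ ω).
The graph is bipartite (no odd cycle), so 2 colors suffice: χ(G) = 2.
A valid 2-coloring: color 1: [7, 13, 15, 16, 18, 23]; color 2: [9, 11, 12, 14, 20, 21].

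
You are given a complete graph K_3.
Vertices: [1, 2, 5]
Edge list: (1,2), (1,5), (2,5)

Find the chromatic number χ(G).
χ(G) = 3

Clique number ω(G) = 3 (lower bound: χ ≥ ω).
The clique on [1, 2, 5] has size 3, forcing χ ≥ 3, and the coloring below uses 3 colors, so χ(G) = 3.
A valid 3-coloring: color 1: [2]; color 2: [5]; color 3: [1].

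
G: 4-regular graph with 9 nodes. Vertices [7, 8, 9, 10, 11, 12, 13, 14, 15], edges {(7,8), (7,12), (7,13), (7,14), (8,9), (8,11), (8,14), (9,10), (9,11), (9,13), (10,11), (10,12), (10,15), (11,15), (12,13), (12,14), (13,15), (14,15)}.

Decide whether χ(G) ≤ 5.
Yes, G is 5-colorable

A valid 5-coloring: color 1: [7, 9, 15]; color 2: [8, 10, 13]; color 3: [11, 14]; color 4: [12].
(χ(G) = 4 ≤ 5.)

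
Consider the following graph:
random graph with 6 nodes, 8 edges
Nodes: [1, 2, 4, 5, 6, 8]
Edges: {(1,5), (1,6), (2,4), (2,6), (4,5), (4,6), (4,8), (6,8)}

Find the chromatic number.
Clique number ω(G) = 3 (lower bound: χ ≥ ω).
The clique on [4, 6, 8] has size 3, forcing χ ≥ 3, and the coloring below uses 3 colors, so χ(G) = 3.
A valid 3-coloring: color 1: [1, 4]; color 2: [5, 6]; color 3: [2, 8].

χ(G) = 3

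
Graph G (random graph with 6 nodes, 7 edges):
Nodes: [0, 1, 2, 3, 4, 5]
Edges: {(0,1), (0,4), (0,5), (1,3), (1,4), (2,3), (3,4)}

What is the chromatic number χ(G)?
Clique number ω(G) = 3 (lower bound: χ ≥ ω).
The clique on [0, 1, 4] has size 3, forcing χ ≥ 3, and the coloring below uses 3 colors, so χ(G) = 3.
A valid 3-coloring: color 1: [0, 3]; color 2: [1, 2, 5]; color 3: [4].

χ(G) = 3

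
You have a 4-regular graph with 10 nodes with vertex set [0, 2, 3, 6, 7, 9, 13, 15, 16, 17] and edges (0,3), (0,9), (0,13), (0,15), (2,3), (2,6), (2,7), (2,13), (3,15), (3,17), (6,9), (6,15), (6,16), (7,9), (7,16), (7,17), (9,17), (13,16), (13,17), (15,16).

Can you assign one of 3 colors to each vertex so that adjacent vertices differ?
A valid 3-coloring: color 1: [3, 6, 7, 13]; color 2: [2, 9, 15]; color 3: [0, 16, 17].
(χ(G) = 3 ≤ 3.)

Yes, G is 3-colorable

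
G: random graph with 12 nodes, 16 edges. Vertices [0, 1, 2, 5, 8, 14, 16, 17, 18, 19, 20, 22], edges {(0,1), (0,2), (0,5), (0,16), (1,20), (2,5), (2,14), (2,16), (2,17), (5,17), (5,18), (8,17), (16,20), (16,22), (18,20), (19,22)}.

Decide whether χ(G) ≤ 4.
A valid 4-coloring: color 1: [2, 8, 20, 22]; color 2: [1, 5, 14, 16, 19]; color 3: [0, 17, 18].
(χ(G) = 3 ≤ 4.)

Yes, G is 4-colorable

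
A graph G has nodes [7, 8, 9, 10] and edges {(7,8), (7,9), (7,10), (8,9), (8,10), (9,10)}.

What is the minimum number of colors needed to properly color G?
Clique number ω(G) = 4 (lower bound: χ ≥ ω).
The clique on [7, 8, 9, 10] has size 4, forcing χ ≥ 4, and the coloring below uses 4 colors, so χ(G) = 4.
A valid 4-coloring: color 1: [7]; color 2: [10]; color 3: [8]; color 4: [9].

χ(G) = 4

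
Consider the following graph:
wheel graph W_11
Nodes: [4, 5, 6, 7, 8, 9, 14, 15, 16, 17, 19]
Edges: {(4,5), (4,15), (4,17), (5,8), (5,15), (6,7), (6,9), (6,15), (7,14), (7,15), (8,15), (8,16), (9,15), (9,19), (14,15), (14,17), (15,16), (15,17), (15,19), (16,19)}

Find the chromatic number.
χ(G) = 3

Clique number ω(G) = 3 (lower bound: χ ≥ ω).
The clique on [4, 15, 17] has size 3, forcing χ ≥ 3, and the coloring below uses 3 colors, so χ(G) = 3.
A valid 3-coloring: color 1: [15]; color 2: [4, 6, 8, 14, 19]; color 3: [5, 7, 9, 16, 17].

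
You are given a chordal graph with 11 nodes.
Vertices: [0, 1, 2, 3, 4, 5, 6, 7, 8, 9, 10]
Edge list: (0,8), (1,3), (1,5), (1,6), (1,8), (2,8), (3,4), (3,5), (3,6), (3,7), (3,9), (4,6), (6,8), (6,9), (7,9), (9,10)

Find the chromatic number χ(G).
χ(G) = 3

Clique number ω(G) = 3 (lower bound: χ ≥ ω).
The clique on [1, 3, 5] has size 3, forcing χ ≥ 3, and the coloring below uses 3 colors, so χ(G) = 3.
A valid 3-coloring: color 1: [3, 8, 10]; color 2: [0, 2, 5, 6, 7]; color 3: [1, 4, 9].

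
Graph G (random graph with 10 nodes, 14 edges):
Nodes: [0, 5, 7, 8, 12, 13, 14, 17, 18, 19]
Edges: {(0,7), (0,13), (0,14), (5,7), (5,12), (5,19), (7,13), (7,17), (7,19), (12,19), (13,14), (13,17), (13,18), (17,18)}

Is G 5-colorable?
A valid 5-coloring: color 1: [7, 8, 12, 14, 18]; color 2: [13, 19]; color 3: [0, 5, 17].
(χ(G) = 3 ≤ 5.)

Yes, G is 5-colorable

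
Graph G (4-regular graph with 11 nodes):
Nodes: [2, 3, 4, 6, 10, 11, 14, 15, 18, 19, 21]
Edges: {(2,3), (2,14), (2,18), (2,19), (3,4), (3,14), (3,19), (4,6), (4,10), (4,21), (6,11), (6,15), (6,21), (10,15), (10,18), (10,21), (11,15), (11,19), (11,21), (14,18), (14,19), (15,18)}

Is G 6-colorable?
Yes, G is 6-colorable

A valid 6-coloring: color 1: [4, 11, 18]; color 2: [15, 19, 21]; color 3: [6, 10, 14]; color 4: [2]; color 5: [3].
(χ(G) = 4 ≤ 6.)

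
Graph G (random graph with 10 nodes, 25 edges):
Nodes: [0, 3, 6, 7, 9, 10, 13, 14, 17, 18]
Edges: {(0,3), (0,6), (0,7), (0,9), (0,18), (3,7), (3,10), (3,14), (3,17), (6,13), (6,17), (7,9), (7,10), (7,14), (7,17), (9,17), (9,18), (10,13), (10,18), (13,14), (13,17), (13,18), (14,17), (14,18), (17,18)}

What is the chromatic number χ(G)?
Clique number ω(G) = 4 (lower bound: χ ≥ ω).
The clique on [13, 14, 17, 18] has size 4, forcing χ ≥ 4, and the coloring below uses 4 colors, so χ(G) = 4.
A valid 4-coloring: color 1: [0, 10, 17]; color 2: [6, 7, 18]; color 3: [3, 9, 13]; color 4: [14].

χ(G) = 4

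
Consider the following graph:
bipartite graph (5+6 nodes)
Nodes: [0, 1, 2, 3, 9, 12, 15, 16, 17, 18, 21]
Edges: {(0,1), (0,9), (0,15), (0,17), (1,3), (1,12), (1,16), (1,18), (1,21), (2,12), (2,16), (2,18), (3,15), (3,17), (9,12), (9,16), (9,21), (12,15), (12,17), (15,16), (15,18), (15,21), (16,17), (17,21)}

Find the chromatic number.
χ(G) = 2

Clique number ω(G) = 2 (lower bound: χ ≥ ω).
The graph is bipartite (no odd cycle), so 2 colors suffice: χ(G) = 2.
A valid 2-coloring: color 1: [1, 2, 9, 15, 17]; color 2: [0, 3, 12, 16, 18, 21].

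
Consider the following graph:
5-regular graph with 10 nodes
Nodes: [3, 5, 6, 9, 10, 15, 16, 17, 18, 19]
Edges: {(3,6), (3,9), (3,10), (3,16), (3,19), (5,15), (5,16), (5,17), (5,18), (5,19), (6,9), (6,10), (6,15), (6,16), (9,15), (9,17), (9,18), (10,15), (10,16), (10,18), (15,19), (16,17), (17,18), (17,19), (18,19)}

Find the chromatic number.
Clique number ω(G) = 4 (lower bound: χ ≥ ω).
The clique on [3, 6, 10, 16] has size 4, forcing χ ≥ 4, and the coloring below uses 4 colors, so χ(G) = 4.
A valid 4-coloring: color 1: [9, 16, 19]; color 2: [5, 10]; color 3: [3, 15, 17]; color 4: [6, 18].

χ(G) = 4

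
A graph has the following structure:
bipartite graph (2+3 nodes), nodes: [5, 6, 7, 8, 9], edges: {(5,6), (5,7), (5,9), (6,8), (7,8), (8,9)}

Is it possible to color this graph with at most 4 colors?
Yes, G is 4-colorable

A valid 4-coloring: color 1: [5, 8]; color 2: [6, 7, 9].
(χ(G) = 2 ≤ 4.)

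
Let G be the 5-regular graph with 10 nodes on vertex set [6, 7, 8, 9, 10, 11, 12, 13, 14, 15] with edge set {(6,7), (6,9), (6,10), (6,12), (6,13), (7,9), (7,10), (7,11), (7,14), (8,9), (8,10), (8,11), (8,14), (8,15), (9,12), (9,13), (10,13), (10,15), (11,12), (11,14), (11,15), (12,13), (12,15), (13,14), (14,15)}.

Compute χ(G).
χ(G) = 4

Clique number ω(G) = 4 (lower bound: χ ≥ ω).
The clique on [6, 9, 12, 13] has size 4, forcing χ ≥ 4, and the coloring below uses 4 colors, so χ(G) = 4.
A valid 4-coloring: color 1: [9, 15]; color 2: [7, 8, 13]; color 3: [10, 12, 14]; color 4: [6, 11].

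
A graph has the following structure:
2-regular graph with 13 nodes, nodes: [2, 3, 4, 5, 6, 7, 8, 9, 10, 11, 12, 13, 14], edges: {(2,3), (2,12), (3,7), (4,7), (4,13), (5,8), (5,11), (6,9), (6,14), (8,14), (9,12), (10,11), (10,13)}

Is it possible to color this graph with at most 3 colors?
Yes, G is 3-colorable

A valid 3-coloring: color 1: [3, 4, 5, 10, 12, 14]; color 2: [2, 7, 8, 9, 11, 13]; color 3: [6].
(χ(G) = 3 ≤ 3.)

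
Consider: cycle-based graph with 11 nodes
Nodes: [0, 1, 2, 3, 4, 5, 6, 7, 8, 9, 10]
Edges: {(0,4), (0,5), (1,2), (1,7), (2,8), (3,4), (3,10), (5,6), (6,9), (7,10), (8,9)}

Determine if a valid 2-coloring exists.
Odd cycle [2, 1, 7, 10, 3, 4, 0, 5, 6, 9, 8] needs 3 colors (χ ≥ 3).
Hence χ(G) ≥ 3 > 2, so no proper 2-coloring exists.

No, G is not 2-colorable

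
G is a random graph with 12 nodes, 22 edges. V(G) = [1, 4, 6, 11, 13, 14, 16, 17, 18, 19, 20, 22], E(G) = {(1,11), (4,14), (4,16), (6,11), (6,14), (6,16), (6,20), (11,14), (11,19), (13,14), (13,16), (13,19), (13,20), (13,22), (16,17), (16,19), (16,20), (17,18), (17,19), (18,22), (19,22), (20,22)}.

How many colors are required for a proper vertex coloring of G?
χ(G) = 3

Clique number ω(G) = 3 (lower bound: χ ≥ ω).
The clique on [6, 11, 14] has size 3, forcing χ ≥ 3, and the coloring below uses 3 colors, so χ(G) = 3.
A valid 3-coloring: color 1: [11, 16, 22]; color 2: [1, 4, 6, 13, 17]; color 3: [14, 18, 19, 20].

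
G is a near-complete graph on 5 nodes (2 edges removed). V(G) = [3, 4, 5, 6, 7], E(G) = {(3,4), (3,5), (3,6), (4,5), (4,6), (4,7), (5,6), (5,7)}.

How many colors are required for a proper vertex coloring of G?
Clique number ω(G) = 4 (lower bound: χ ≥ ω).
The clique on [3, 4, 5, 6] has size 4, forcing χ ≥ 4, and the coloring below uses 4 colors, so χ(G) = 4.
A valid 4-coloring: color 1: [5]; color 2: [4]; color 3: [6, 7]; color 4: [3].

χ(G) = 4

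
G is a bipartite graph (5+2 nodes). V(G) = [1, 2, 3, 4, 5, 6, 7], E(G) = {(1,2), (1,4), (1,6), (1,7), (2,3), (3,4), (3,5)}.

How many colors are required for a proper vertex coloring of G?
χ(G) = 2

Clique number ω(G) = 2 (lower bound: χ ≥ ω).
The graph is bipartite (no odd cycle), so 2 colors suffice: χ(G) = 2.
A valid 2-coloring: color 1: [1, 3]; color 2: [2, 4, 5, 6, 7].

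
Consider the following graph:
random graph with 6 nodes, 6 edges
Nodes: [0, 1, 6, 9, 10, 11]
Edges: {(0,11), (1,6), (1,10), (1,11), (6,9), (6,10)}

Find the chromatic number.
Clique number ω(G) = 3 (lower bound: χ ≥ ω).
The clique on [1, 6, 10] has size 3, forcing χ ≥ 3, and the coloring below uses 3 colors, so χ(G) = 3.
A valid 3-coloring: color 1: [0, 1, 9]; color 2: [6, 11]; color 3: [10].

χ(G) = 3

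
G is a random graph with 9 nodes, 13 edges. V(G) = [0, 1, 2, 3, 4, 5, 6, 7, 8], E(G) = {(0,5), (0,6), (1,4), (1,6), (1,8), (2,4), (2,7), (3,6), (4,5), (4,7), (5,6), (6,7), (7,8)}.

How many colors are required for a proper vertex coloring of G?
χ(G) = 3

Clique number ω(G) = 3 (lower bound: χ ≥ ω).
The clique on [2, 4, 7] has size 3, forcing χ ≥ 3, and the coloring below uses 3 colors, so χ(G) = 3.
A valid 3-coloring: color 1: [4, 6, 8]; color 2: [1, 3, 5, 7]; color 3: [0, 2].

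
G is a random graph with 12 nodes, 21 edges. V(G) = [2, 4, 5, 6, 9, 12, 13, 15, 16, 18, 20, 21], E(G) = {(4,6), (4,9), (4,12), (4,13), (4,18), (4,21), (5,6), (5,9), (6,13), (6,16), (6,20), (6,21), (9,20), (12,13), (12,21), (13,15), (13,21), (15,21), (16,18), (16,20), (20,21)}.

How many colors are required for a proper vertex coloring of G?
χ(G) = 4

Clique number ω(G) = 4 (lower bound: χ ≥ ω).
The clique on [4, 12, 13, 21] has size 4, forcing χ ≥ 4, and the coloring below uses 4 colors, so χ(G) = 4.
A valid 4-coloring: color 1: [2, 9, 16, 21]; color 2: [4, 5, 15, 20]; color 3: [6, 12, 18]; color 4: [13].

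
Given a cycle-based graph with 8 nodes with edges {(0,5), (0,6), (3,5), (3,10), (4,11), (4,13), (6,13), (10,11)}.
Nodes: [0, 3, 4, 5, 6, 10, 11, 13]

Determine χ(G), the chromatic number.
Clique number ω(G) = 2 (lower bound: χ ≥ ω).
The graph is bipartite (no odd cycle), so 2 colors suffice: χ(G) = 2.
A valid 2-coloring: color 1: [4, 5, 6, 10]; color 2: [0, 3, 11, 13].

χ(G) = 2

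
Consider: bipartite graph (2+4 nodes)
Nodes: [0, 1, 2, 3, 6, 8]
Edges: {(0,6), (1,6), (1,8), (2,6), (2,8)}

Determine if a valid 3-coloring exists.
Yes, G is 3-colorable

A valid 3-coloring: color 1: [3, 6, 8]; color 2: [0, 1, 2].
(χ(G) = 2 ≤ 3.)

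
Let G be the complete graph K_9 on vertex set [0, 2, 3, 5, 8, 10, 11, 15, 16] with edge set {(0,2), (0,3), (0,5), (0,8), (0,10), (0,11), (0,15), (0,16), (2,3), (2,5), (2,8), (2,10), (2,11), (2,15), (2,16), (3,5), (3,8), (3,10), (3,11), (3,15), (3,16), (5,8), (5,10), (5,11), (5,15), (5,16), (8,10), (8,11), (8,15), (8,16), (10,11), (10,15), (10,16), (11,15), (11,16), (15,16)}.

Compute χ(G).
Clique number ω(G) = 9 (lower bound: χ ≥ ω).
The clique on [0, 2, 3, 5, 8, 10, 11, 15, 16] has size 9, forcing χ ≥ 9, and the coloring below uses 9 colors, so χ(G) = 9.
A valid 9-coloring: color 1: [3]; color 2: [8]; color 3: [0]; color 4: [10]; color 5: [16]; color 6: [15]; color 7: [5]; color 8: [11]; color 9: [2].

χ(G) = 9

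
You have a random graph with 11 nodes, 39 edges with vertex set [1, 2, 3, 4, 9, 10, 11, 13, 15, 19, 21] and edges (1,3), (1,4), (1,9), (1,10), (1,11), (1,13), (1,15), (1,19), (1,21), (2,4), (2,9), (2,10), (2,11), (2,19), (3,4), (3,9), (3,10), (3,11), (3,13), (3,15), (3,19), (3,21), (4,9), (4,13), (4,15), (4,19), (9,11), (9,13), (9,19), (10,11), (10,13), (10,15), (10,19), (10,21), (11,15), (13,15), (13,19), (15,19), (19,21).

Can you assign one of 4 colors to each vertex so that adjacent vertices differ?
No, G is not 4-colorable

The clique on vertices [1, 3, 10, 13, 15, 19] has size 6 > 4, so it alone needs 6 colors.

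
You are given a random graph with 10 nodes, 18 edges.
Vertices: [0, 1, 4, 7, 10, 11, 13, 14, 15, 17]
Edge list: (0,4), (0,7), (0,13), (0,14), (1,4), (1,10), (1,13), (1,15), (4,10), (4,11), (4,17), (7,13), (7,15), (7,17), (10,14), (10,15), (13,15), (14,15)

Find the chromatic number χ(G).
Clique number ω(G) = 3 (lower bound: χ ≥ ω).
Suppose a proper 3-coloring c exists. The clique [0, 7, 13] takes 3 distinct colors; by symmetry let c(0) = 1, c(7) = 2, c(13) = 3.
- Vertex 15: neighbors [7, 13] already have colors [2, 3] ⇒ c(15) = 1.
- Vertex 1: neighbors [15, 13] already have colors [1, 3] ⇒ c(1) = 2.
- Vertex 4: neighbors [0, 1] already have colors [1, 2] ⇒ c(4) = 3.
- Vertex 10: neighbors [15, 1, 4] already have colors [1, 2, 3] — all 3 colors blocked. Contradiction.
The forced assignments end in a contradiction, so G has no proper 3-coloring (χ ≥ 4).
The coloring below uses 4 colors, so χ(G) = 4.
A valid 4-coloring: color 1: [4, 15]; color 2: [0, 1, 11, 17]; color 3: [10, 13]; color 4: [7, 14].

χ(G) = 4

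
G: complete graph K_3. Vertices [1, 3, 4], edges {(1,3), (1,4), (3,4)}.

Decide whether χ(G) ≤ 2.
No, G is not 2-colorable

The clique on vertices [1, 3, 4] has size 3 > 2, so it alone needs 3 colors.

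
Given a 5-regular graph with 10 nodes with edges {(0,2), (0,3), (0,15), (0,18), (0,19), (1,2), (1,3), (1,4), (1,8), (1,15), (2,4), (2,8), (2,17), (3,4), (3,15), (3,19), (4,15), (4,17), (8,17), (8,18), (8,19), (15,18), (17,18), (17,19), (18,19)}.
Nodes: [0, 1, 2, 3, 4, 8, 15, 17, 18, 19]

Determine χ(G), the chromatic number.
Clique number ω(G) = 4 (lower bound: χ ≥ ω).
The clique on [1, 3, 4, 15] has size 4, forcing χ ≥ 4, and the coloring below uses 4 colors, so χ(G) = 4.
A valid 4-coloring: color 1: [2, 3, 18]; color 2: [4, 19]; color 3: [0, 1, 17]; color 4: [8, 15].

χ(G) = 4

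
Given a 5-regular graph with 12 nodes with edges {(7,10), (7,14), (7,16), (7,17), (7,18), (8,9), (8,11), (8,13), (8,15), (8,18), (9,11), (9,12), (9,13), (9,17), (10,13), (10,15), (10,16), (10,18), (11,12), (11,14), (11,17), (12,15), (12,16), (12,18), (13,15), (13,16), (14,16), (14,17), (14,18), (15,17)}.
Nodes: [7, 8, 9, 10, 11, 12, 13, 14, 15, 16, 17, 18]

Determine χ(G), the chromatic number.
Clique number ω(G) = 3 (lower bound: χ ≥ ω).
Suppose a proper 3-coloring c exists. The clique [7, 10, 16] takes 3 distinct colors; by symmetry let c(7) = 1, c(10) = 2, c(16) = 3.
- Vertex 13: neighbors [10, 16] already have colors [2, 3] ⇒ c(13) = 1.
- Vertex 14: neighbors [7, 16] already have colors [1, 3] ⇒ c(14) = 2.
- Vertex 15: neighbors [13, 10] already have colors [1, 2] ⇒ c(15) = 3.
- Vertex 17: neighbors [7, 14, 15] already have colors [1, 2, 3] — all 3 colors blocked. Contradiction.
The forced assignments end in a contradiction, so G has no proper 3-coloring (χ ≥ 4).
The coloring below uses 4 colors, so χ(G) = 4.
A valid 4-coloring: color 1: [9, 15, 16, 18]; color 2: [7, 11, 13]; color 3: [8, 10, 12, 14]; color 4: [17].

χ(G) = 4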